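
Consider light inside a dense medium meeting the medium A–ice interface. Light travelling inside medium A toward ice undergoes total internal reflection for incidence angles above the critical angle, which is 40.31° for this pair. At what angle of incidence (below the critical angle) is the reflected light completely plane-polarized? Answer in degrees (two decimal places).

θ_B ≈ 32.90°

At the critical angle sin θ_c = n₂/n₁, giving n₂/n₁ = sin 40.31° = 0.6469.
Then tan θ_B = n₂/n₁ = 0.6469, so θ_B = arctan 0.6469 = 32.90°.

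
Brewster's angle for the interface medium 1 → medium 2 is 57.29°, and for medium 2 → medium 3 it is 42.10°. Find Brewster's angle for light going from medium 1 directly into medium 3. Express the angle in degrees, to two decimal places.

θ_B ≈ 54.60°

tan θ_B(1→2) = n₂/n₁ = tan 57.29° = 1.5571.
tan θ_B(2→3) = n₃/n₂ = tan 42.10° = 0.9036.
So n₃/n₁ = (n₂/n₁)(n₃/n₂) = 1.5571 × 0.9036 = 1.4069.
θ_B(1→3) = arctan(1.4069) = 54.60°.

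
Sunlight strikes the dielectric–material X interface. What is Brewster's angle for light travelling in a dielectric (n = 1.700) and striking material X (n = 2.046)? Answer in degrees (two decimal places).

tan θ_B = n₂/n₁ = 2.046/1.700 = 1.2035. Taking the arctangent, θ_B = 50.28°.

θ_B ≈ 50.28°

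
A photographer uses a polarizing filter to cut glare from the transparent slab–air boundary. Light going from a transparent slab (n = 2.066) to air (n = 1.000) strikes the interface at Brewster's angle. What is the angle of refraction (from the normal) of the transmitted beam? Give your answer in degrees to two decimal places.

θ_t ≈ 64.17°

θ_B = arctan(n₂/n₁) = arctan(1.000/2.066) = 25.83°.
At Brewster's angle the reflected and refracted rays are perpendicular, so θ_t = 90° − θ_B = 90° − 25.83° = 64.17°.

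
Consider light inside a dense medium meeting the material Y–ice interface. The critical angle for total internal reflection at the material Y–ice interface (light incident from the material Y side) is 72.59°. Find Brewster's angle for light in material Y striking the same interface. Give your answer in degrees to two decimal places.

θ_B ≈ 43.66°

n₂/n₁ = sin θ_c = sin 72.59° = 0.9542.
tan θ_B equals the same ratio, so θ_B = arctan(0.9542) = 43.66°.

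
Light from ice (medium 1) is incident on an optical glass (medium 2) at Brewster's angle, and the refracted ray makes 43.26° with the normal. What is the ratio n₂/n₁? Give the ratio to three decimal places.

n₂/n₁ ≈ 1.063

θ_B + θ_t = 90°, so θ_B = 90° − 43.26° = 46.74°.
Then n₂/n₁ = tan θ_B = tan 46.74° = 1.063.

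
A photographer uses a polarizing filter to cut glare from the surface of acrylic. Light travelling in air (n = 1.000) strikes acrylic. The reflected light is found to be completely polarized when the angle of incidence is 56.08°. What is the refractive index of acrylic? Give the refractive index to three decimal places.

Full polarization of the reflected beam means tan θ_B = n₂/n₁, where n₁ is the incident medium (air).
n₂ = n₁ tan θ_B = 1.000 × tan 56.08° = 1.487.

n ≈ 1.487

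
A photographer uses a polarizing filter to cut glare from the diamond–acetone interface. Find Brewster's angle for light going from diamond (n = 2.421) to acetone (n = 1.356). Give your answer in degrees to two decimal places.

Here n₂/n₁ = 1.356/2.421 = 0.5601, and Brewster's law gives tan θ_B = n₂/n₁.
θ_B = arctan(0.5601) = 29.25°.

θ_B ≈ 29.25°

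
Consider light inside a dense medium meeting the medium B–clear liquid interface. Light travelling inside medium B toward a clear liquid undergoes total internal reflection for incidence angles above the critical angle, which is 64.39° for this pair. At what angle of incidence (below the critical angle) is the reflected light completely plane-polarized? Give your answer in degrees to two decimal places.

At the critical angle sin θ_c = n₂/n₁, giving n₂/n₁ = sin 64.39° = 0.9018.
Then tan θ_B = n₂/n₁ = 0.9018, so θ_B = arctan 0.9018 = 42.04°.

θ_B ≈ 42.04°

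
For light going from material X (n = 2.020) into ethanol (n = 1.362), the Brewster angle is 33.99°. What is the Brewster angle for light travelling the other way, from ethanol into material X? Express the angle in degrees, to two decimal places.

θ_B' ≈ 56.01°

Reversing the direction swaps n₁ and n₂, so tan θ_B' = 1/tan θ_B and θ_B' = 90° − θ_B.
Hence θ_B' = 90° − 33.99° = 56.01°.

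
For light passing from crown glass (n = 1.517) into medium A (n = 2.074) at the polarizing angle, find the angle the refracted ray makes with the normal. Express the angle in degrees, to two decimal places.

tan θ_B = n₂/n₁ = 2.074/1.517 = 1.3672, so θ_B = 53.82°.
At Brewster's angle the reflected and refracted rays are perpendicular, so θ_t = 90° − θ_B = 90° − 53.82° = 36.18°.

θ_t ≈ 36.18°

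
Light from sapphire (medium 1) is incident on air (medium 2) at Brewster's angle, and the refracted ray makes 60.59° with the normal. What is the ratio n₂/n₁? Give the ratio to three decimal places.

n₂/n₁ ≈ 0.564

θ_B + θ_t = 90°, so θ_B = 90° − 60.59° = 29.41°.
Then n₂/n₁ = tan θ_B = tan 29.41° = 0.564.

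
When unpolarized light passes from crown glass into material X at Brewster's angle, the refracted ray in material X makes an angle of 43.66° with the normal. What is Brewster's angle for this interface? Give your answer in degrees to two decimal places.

Since the reflected and refracted rays are at right angles at the polarizing angle, θ_B + θ_t = 90°.
θ_B = 90° − 43.66° = 46.34°.

θ_B ≈ 46.34°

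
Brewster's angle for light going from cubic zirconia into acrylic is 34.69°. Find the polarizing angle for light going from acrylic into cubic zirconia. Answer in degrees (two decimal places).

tan θ_B' = n₁/n₂ = 1/tan θ_B, so θ_B' = 90° − θ_B.
θ_B' = 90° − 34.69° = 55.31°.

θ_B' ≈ 55.31°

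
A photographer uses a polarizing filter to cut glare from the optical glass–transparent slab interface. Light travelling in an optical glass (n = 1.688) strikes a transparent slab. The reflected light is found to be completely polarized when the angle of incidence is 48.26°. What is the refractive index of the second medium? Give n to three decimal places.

n ≈ 1.892

At the polarizing angle, tan θ_B = n₂/n₁ with n₁ on the incident side (an optical glass) and n₂ on the transmitted side (a transparent slab).
n₂ = n₁ tan θ_B = 1.688 × tan 48.26° = 1.892.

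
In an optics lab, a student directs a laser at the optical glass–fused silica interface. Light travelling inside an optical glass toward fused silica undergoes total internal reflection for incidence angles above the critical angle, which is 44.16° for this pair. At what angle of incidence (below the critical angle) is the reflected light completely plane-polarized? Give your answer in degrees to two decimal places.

n₂/n₁ = sin θ_c = sin 44.16° = 0.6967.
tan θ_B equals the same ratio, so θ_B = arctan(0.6967) = 34.86°.

θ_B ≈ 34.86°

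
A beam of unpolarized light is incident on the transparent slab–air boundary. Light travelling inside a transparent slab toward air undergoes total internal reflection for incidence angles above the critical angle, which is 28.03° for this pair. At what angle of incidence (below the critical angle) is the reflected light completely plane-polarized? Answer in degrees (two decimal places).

sin θ_c = n₂/n₁, so n₂/n₁ = sin 28.03° = 0.4699.
Brewster: tan θ_B = n₂/n₁ = 0.4699.
θ_B = arctan(0.4699) = 25.17°.

θ_B ≈ 25.17°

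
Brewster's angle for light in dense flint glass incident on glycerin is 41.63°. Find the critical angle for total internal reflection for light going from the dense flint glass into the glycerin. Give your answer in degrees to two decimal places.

θ_c ≈ 62.72°

tan θ_B = n₂/n₁ = tan 41.63° = 0.8888.
Total internal reflection: sin θ_c = n₂/n₁ = 0.8888.
θ_c = arcsin(0.8888) = 62.72°.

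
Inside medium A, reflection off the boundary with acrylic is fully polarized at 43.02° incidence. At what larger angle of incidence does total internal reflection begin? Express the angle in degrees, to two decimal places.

θ_c ≈ 68.93°

From Brewster, n₂/n₁ = tan θ_B = tan 43.02° = 0.9332.
Then sin θ_c = n₂/n₁ = 0.9332, so θ_c = arcsin 0.9332 = 68.93°.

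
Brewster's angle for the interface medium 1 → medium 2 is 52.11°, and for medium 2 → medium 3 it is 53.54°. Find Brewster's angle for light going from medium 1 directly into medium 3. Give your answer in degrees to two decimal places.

Each Brewster angle gives a ratio: n₂/n₁ = tan 52.11° = 1.2850, n₃/n₂ = tan 53.54° = 1.3534.
n₃/n₁ = 1.7391. Then tan θ_B(1→3) = n₃/n₁, so θ_B(1→3) = arctan(1.7391) = 60.10°.

θ_B ≈ 60.10°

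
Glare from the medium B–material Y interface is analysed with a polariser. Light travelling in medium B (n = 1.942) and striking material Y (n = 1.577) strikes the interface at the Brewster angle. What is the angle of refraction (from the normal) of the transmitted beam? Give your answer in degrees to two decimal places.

θ_t ≈ 50.92°

First find Brewster's angle: tan θ_B = 1.577/1.942 = 0.8120, giving θ_B = 39.08°.
Since θ_B + θ_t = 90° at Brewster incidence, θ_t = 90° − 39.08° = 50.92°.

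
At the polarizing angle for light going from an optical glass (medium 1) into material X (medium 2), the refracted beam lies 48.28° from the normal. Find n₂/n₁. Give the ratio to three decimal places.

θ_B + θ_t = 90°, so θ_B = 90° − 48.28° = 41.72°.
tan θ_B = n₂/n₁, so n₂/n₁ = tan 41.72° = 0.892.

n₂/n₁ ≈ 0.892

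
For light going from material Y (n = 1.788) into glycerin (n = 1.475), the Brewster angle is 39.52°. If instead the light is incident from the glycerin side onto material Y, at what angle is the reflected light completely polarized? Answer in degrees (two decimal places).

Reversing the direction swaps n₁ and n₂, so tan θ_B' = 1/tan θ_B and θ_B' = 90° − θ_B.
Hence θ_B' = 90° − 39.52° = 50.48°.

θ_B' ≈ 50.48°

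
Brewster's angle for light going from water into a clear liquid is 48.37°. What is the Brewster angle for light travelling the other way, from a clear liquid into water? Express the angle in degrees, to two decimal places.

The two Brewster angles are complementary: θ_B' = 90° − θ_B = 90° − 48.37° = 41.63°.

θ_B' ≈ 41.63°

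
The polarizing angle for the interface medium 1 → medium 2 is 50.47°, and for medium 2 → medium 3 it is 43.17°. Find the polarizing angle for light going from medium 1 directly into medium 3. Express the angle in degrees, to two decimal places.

θ_B ≈ 48.66°

Each Brewster angle gives a ratio: n₂/n₁ = tan 50.47° = 1.2118, n₃/n₂ = tan 43.17° = 0.9381.
n₃/n₁ = 1.1368. Then tan θ_B(1→3) = n₃/n₁, so θ_B(1→3) = arctan(1.1368) = 48.66°.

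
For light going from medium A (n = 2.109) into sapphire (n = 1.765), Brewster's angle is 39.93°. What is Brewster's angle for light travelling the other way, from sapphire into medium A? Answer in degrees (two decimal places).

θ_B' ≈ 50.07°

The two Brewster angles are complementary: θ_B' = 90° − θ_B = 90° − 39.93° = 50.07°.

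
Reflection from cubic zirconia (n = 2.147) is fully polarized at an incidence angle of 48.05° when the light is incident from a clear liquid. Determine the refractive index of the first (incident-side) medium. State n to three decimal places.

n ≈ 1.930

At the polarizing angle, tan θ_B = n₂/n₁ with n₁ on the incident side (a clear liquid) and n₂ on the transmitted side (cubic zirconia).
n₁ = n₂ / tan θ_B = 2.147 / tan 48.05° = 1.930.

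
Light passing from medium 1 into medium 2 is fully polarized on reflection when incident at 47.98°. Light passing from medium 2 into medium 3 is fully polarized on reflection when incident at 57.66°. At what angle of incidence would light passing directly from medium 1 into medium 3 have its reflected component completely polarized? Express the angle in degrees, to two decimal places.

tan θ_B(1→2) = n₂/n₁ = tan 47.98° = 1.1098.
tan θ_B(2→3) = n₃/n₂ = tan 57.66° = 1.5794.
So n₃/n₁ = (n₂/n₁)(n₃/n₂) = 1.1098 × 1.5794 = 1.7529.
θ_B(1→3) = arctan(1.7529) = 60.30°.

θ_B ≈ 60.30°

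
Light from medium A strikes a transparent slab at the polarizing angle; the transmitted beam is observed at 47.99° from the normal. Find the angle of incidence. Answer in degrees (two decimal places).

θ_B ≈ 42.01°

At Brewster's angle the reflected and refracted rays are perpendicular, so θ_B + θ_t = 90°.
θ_B = 90° − 47.99° = 42.01°.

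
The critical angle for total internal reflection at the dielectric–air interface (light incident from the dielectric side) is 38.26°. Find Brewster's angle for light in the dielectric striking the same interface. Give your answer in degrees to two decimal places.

n₂/n₁ = sin θ_c = sin 38.26° = 0.6192.
tan θ_B equals the same ratio, so θ_B = arctan(0.6192) = 31.77°.

θ_B ≈ 31.77°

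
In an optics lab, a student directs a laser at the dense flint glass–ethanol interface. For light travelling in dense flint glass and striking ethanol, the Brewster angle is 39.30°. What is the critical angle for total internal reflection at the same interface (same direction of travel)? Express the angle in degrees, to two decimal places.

θ_c ≈ 54.93°

From Brewster, n₂/n₁ = tan θ_B = tan 39.30° = 0.8185.
Then sin θ_c = n₂/n₁ = 0.8185, so θ_c = arcsin 0.8185 = 54.93°.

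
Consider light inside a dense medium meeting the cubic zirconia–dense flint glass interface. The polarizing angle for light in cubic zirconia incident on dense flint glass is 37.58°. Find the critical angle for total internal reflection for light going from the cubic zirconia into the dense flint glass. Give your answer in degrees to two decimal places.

tan θ_B = n₂/n₁ = tan 37.58° = 0.7695.
Total internal reflection: sin θ_c = n₂/n₁ = 0.7695.
θ_c = arcsin(0.7695) = 50.31°.

θ_c ≈ 50.31°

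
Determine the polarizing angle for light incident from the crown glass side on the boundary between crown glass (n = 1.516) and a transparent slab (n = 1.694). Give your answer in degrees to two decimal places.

θ_B ≈ 48.17°

tan θ_B = n₂/n₁ = 1.694/1.516 = 1.1174. Taking the arctangent, θ_B = 48.17°.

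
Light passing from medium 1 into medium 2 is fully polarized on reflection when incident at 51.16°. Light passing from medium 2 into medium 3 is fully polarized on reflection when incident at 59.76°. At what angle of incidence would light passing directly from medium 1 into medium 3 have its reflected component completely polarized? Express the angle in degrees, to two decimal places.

θ_B ≈ 64.86°

n₂/n₁ = tan 51.16° = 1.2420 and n₃/n₂ = tan 59.76° = 1.7154.
Multiplying, n₃/n₁ = 1.2420 × 1.7154 = 2.1305, and θ_B(1→3) = arctan 2.1305 = 64.86°.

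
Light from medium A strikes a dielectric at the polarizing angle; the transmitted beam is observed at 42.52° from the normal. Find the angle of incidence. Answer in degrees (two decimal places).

θ_B ≈ 47.48°

Since the reflected and refracted rays are at right angles at the polarizing angle, θ_B + θ_t = 90°.
So θ_B = 90° − θ_t = 90° − 42.52° = 47.48°.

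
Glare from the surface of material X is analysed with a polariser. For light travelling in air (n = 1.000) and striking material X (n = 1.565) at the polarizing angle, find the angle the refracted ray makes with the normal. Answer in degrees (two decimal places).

θ_t ≈ 32.58°

θ_B = arctan(n₂/n₁) = arctan(1.565/1.000) = 57.42°.
At Brewster's angle the reflected and refracted rays are perpendicular, so θ_t = 90° − θ_B = 90° − 57.42° = 32.58°.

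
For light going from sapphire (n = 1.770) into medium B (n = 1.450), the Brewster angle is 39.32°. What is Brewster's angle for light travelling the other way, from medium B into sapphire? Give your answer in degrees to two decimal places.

θ_B' ≈ 50.68°

Reversing the direction swaps n₁ and n₂, so tan θ_B' = 1/tan θ_B and θ_B' = 90° − θ_B.
Hence θ_B' = 90° − 39.32° = 50.68°.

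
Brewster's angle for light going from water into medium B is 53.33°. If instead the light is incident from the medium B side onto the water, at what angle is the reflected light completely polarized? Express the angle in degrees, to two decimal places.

θ_B' ≈ 36.67°

Reversing the direction swaps n₁ and n₂, so tan θ_B' = 1/tan θ_B and θ_B' = 90° − θ_B.
Hence θ_B' = 90° − 53.33° = 36.67°.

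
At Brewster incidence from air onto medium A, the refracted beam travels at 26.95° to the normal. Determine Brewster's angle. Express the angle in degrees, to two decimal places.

At Brewster's angle the reflected and refracted rays are perpendicular, so θ_B + θ_t = 90°.
θ_B = 90° − 26.95° = 63.05°.

θ_B ≈ 63.05°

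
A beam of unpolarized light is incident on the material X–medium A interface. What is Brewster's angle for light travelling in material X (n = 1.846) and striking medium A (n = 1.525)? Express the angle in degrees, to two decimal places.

θ_B ≈ 39.56°

Brewster's condition: tan θ_B = n₂/n₁ = 1.525/1.846 = 0.8261.
θ_B = arctan(0.8261) = 39.56°.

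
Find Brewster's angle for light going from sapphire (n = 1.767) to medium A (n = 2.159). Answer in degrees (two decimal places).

Brewster's condition: tan θ_B = n₂/n₁ = 2.159/1.767 = 1.2218.
θ_B = arctan(1.2218) = 50.70°.

θ_B ≈ 50.70°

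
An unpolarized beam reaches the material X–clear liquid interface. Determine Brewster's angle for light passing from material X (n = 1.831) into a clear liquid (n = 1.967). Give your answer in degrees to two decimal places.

θ_B ≈ 47.05°

The reflected p-component vanishes when tan θ_B = n₂/n₁.
Here n₂/n₁ = 1.967/1.831 = 1.0743, and Brewster's law gives tan θ_B = n₂/n₁. Taking the arctangent, θ_B = 47.05°.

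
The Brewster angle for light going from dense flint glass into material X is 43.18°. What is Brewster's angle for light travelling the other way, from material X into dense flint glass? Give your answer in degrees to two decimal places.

The two Brewster angles are complementary: θ_B' = 90° − θ_B = 90° − 43.18° = 46.82°.

θ_B' ≈ 46.82°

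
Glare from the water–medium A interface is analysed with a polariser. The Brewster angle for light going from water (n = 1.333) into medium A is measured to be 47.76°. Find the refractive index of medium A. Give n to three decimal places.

Full polarization of the reflected beam means tan θ_B = n₂/n₁, where n₁ is the incident medium (water).
n₂ = n₁ tan θ_B = 1.333 × tan 47.76° = 1.468.

n ≈ 1.468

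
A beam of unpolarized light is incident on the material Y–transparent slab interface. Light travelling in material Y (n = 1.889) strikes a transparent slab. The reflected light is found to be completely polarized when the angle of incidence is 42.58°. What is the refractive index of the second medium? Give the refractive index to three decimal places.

n ≈ 1.736

At Brewster's angle, tan θ_B = n₂/n₁ with n₁ on the incident side (material Y) and n₂ on the transmitted side (a transparent slab).
n₂ = n₁ tan θ_B = 1.889 × tan 42.58° = 1.736.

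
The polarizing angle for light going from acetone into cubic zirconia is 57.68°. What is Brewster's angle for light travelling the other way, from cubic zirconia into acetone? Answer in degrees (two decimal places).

θ_B' ≈ 32.32°

The two Brewster angles are complementary: θ_B' = 90° − θ_B = 90° − 57.68° = 32.32°.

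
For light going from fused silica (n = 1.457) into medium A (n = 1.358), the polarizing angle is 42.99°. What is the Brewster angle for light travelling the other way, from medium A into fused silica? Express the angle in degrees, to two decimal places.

θ_B' ≈ 47.01°

The two Brewster angles are complementary: θ_B' = 90° − θ_B = 90° − 42.99° = 47.01°.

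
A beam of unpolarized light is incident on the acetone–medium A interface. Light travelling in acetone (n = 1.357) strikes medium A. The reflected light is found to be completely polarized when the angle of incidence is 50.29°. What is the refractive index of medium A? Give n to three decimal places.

n ≈ 1.634

Brewster's law: tan θ_B = n₂/n₁ (light incident in acetone, refracted into medium A).
n₂ = n₁ tan θ_B = 1.357 × tan 50.29° = 1.634.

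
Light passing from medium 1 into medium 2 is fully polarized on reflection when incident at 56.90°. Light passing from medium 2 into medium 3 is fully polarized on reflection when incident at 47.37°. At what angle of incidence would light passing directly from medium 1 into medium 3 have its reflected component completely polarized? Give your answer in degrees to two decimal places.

tan θ_B(1→2) = n₂/n₁ = tan 56.90° = 1.5340.
tan θ_B(2→3) = n₃/n₂ = tan 47.37° = 1.0863.
Multiplying, n₃/n₁ = 1.5340 × 1.0863 = 1.6665, and θ_B(1→3) = arctan 1.6665 = 59.03°.

θ_B ≈ 59.03°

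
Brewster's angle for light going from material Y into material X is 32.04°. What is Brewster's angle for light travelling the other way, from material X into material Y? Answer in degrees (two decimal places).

θ_B' ≈ 57.96°

The two Brewster angles are complementary: θ_B' = 90° − θ_B = 90° − 32.04° = 57.96°.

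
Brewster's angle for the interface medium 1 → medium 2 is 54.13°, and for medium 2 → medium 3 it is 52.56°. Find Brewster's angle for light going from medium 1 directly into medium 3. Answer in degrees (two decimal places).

θ_B ≈ 61.03°

n₂/n₁ = tan 54.13° = 1.3830 and n₃/n₂ = tan 52.56° = 1.3061.
So n₃/n₁ = (n₂/n₁)(n₃/n₂) = 1.3830 × 1.3061 = 1.8062.
θ_B(1→3) = arctan(1.8062) = 61.03°.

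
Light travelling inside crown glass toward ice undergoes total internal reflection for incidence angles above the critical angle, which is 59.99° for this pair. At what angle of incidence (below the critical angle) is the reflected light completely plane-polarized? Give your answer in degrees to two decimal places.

At the critical angle sin θ_c = n₂/n₁, giving n₂/n₁ = sin 59.99° = 0.8659.
Then tan θ_B = n₂/n₁ = 0.8659, so θ_B = arctan 0.8659 = 40.89°.

θ_B ≈ 40.89°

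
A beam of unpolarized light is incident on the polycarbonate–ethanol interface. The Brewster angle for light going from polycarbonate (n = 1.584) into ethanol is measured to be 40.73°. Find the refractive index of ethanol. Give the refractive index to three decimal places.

Full polarization of the reflected beam means tan θ_B = n₂/n₁, where n₁ is the incident medium (polycarbonate).
n₂ = n₁ tan θ_B = 1.584 × tan 40.73° = 1.364.

n ≈ 1.364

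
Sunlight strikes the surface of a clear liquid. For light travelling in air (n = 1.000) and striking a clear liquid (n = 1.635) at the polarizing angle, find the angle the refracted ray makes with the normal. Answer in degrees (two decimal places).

tan θ_B = n₂/n₁ = 1.635/1.000 = 1.6350, so θ_B = 58.55°.
Since θ_B + θ_t = 90° at Brewster incidence, θ_t = 90° − 58.55° = 31.45°.

θ_t ≈ 31.45°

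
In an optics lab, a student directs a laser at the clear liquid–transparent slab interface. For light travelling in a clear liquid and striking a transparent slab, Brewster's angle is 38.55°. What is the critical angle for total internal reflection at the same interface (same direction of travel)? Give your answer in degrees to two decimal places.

tan θ_B = n₂/n₁ = tan 38.55° = 0.7969.
Total internal reflection: sin θ_c = n₂/n₁ = 0.7969.
θ_c = arcsin(0.7969) = 52.83°.

θ_c ≈ 52.83°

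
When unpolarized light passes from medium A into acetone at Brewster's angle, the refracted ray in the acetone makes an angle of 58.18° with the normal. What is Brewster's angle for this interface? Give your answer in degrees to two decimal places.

θ_B ≈ 31.82°

At Brewster's angle the reflected and refracted rays are perpendicular, so θ_B + θ_t = 90°.
θ_B = 90° − 58.18° = 31.82°.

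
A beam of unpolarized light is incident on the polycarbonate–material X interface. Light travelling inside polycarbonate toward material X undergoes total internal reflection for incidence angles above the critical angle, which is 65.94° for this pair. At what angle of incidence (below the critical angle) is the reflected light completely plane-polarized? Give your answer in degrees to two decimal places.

n₂/n₁ = sin θ_c = sin 65.94° = 0.9131.
tan θ_B equals the same ratio, so θ_B = arctan(0.9131) = 42.40°.

θ_B ≈ 42.40°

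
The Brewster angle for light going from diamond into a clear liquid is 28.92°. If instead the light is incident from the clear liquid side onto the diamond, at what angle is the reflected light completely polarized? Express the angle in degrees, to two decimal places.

tan θ_B' = n₁/n₂ = 1/tan θ_B, so θ_B' = 90° − θ_B.
θ_B' = 90° − 28.92° = 61.08°.

θ_B' ≈ 61.08°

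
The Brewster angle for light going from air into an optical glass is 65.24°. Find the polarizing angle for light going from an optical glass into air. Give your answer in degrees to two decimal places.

θ_B' ≈ 24.76°

Reversing the direction swaps n₁ and n₂, so tan θ_B' = 1/tan θ_B and θ_B' = 90° − θ_B.
Hence θ_B' = 90° − 65.24° = 24.76°.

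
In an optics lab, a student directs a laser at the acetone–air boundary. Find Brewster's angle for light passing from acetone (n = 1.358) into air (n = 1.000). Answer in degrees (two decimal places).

θ_B ≈ 36.37°

Brewster's condition: tan θ_B = n₂/n₁ = 1.000/1.358 = 0.7364.
θ_B = arctan(0.7364) = 36.37°.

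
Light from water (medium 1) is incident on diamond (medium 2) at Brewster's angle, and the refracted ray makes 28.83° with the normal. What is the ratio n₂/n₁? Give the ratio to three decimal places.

n₂/n₁ ≈ 1.817

At Brewster incidence θ_B = 90° − θ_t = 90° − 28.83° = 61.17°.
Then n₂/n₁ = tan θ_B = tan 61.17° = 1.817.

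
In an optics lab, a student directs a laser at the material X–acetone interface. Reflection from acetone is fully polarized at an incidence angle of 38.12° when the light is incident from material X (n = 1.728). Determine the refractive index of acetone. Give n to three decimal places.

n ≈ 1.356

Brewster's law: tan θ_B = n₂/n₁ (light incident in material X, refracted into acetone).
n₂ = n₁ tan θ_B = 1.728 × tan 38.12° = 1.356.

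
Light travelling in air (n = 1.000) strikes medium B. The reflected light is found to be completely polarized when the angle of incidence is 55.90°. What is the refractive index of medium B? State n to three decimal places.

Brewster's law: tan θ_B = n₂/n₁ (light incident in air, refracted into medium B).
n₂ = n₁ tan θ_B = 1.000 × tan 55.90° = 1.477.

n ≈ 1.477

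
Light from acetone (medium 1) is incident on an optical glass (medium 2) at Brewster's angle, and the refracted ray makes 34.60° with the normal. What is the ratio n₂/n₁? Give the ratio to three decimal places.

θ_B + θ_t = 90°, so θ_B = 90° − 34.60° = 55.40°.
tan θ_B = n₂/n₁, so n₂/n₁ = tan 55.40° = 1.450.

n₂/n₁ ≈ 1.450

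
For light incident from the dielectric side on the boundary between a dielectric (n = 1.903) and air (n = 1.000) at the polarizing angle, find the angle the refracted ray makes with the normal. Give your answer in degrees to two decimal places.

tan θ_B = n₂/n₁ = 1.000/1.903 = 0.5255, so θ_B = 27.72°.
Since θ_B + θ_t = 90° at Brewster incidence, θ_t = 90° − 27.72° = 62.28°.

θ_t ≈ 62.28°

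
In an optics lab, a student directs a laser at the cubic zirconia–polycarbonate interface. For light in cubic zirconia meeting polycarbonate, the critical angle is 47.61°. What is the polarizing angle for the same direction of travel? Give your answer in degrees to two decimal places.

θ_B ≈ 36.45°

sin θ_c = n₂/n₁, so n₂/n₁ = sin 47.61° = 0.7386.
Brewster: tan θ_B = n₂/n₁ = 0.7386.
θ_B = arctan(0.7386) = 36.45°.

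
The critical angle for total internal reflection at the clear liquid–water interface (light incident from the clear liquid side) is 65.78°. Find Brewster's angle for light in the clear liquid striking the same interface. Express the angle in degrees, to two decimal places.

θ_B ≈ 42.36°

At the critical angle sin θ_c = n₂/n₁, giving n₂/n₁ = sin 65.78° = 0.9120.
Then tan θ_B = n₂/n₁ = 0.9120, so θ_B = arctan 0.9120 = 42.36°.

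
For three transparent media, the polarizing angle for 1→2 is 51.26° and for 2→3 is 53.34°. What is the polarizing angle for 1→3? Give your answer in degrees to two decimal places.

Each Brewster angle gives a ratio: n₂/n₁ = tan 51.26° = 1.2464, n₃/n₂ = tan 53.34° = 1.3436.
So n₃/n₁ = (n₂/n₁)(n₃/n₂) = 1.2464 × 1.3436 = 1.6746.
θ_B(1→3) = arctan(1.6746) = 59.16°.

θ_B ≈ 59.16°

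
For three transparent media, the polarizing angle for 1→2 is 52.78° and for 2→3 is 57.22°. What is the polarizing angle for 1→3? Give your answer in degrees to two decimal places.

θ_B ≈ 63.93°

n₂/n₁ = tan 52.78° = 1.3165 and n₃/n₂ = tan 57.22° = 1.5529.
n₃/n₁ = 2.0444. Then tan θ_B(1→3) = n₃/n₁, so θ_B(1→3) = arctan(2.0444) = 63.93°.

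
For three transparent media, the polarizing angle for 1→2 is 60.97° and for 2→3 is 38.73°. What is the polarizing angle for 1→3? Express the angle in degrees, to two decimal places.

Each Brewster angle gives a ratio: n₂/n₁ = tan 60.97° = 1.8018, n₃/n₂ = tan 38.73° = 0.8020.
Multiplying, n₃/n₁ = 1.8018 × 0.8020 = 1.4451, and θ_B(1→3) = arctan 1.4451 = 55.32°.

θ_B ≈ 55.32°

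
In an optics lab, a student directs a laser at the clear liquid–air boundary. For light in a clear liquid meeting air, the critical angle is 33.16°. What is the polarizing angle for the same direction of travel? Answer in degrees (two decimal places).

θ_B ≈ 28.68°

At the critical angle sin θ_c = n₂/n₁, giving n₂/n₁ = sin 33.16° = 0.5470.
Then tan θ_B = n₂/n₁ = 0.5470, so θ_B = arctan 0.5470 = 28.68°.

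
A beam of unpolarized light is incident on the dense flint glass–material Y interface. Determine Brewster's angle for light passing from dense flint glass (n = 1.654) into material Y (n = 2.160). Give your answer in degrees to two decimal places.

θ_B ≈ 52.56°

Here n₂/n₁ = 2.160/1.654 = 1.3059, and Brewster's law gives tan θ_B = n₂/n₁.
So θ_B = arctan 1.3059 = 52.56°.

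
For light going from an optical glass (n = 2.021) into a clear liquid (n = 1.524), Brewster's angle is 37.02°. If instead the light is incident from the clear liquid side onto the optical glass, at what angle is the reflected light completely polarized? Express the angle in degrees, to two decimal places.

Reversing the direction swaps n₁ and n₂, so tan θ_B' = 1/tan θ_B and θ_B' = 90° − θ_B.
Hence θ_B' = 90° − 37.02° = 52.98°.

θ_B' ≈ 52.98°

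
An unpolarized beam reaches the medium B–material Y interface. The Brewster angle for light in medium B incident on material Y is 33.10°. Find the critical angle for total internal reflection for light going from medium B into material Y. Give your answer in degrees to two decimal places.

tan θ_B = n₂/n₁ = tan 33.10° = 0.6519.
Total internal reflection: sin θ_c = n₂/n₁ = 0.6519.
θ_c = arcsin(0.6519) = 40.68°.

θ_c ≈ 40.68°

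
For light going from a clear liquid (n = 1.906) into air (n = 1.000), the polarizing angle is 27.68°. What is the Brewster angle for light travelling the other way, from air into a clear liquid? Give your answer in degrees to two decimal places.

tan θ_B' = n₁/n₂ = 1/tan θ_B, so θ_B' = 90° − θ_B.
θ_B' = 90° − 27.68° = 62.32°.

θ_B' ≈ 62.32°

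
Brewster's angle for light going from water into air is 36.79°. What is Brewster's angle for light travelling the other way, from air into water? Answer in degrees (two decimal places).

Reversing the direction swaps n₁ and n₂, so tan θ_B' = 1/tan θ_B and θ_B' = 90° − θ_B.
Hence θ_B' = 90° − 36.79° = 53.21°.

θ_B' ≈ 53.21°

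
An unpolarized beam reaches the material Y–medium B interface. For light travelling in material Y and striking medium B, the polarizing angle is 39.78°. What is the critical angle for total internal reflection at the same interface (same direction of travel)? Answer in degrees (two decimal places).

θ_c ≈ 56.36°

n₂/n₁ = tan 39.78° = 0.8326; the critical angle satisfies sin θ_c = n₂/n₁.
θ_c = arcsin(0.8326) = 56.36°.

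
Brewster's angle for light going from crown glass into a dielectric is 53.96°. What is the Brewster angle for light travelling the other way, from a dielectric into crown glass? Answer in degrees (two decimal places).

θ_B' ≈ 36.04°

The two Brewster angles are complementary: θ_B' = 90° − θ_B = 90° − 53.96° = 36.04°.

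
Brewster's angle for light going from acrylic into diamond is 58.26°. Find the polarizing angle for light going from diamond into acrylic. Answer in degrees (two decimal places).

θ_B' ≈ 31.74°

Reversing the direction swaps n₁ and n₂, so tan θ_B' = 1/tan θ_B and θ_B' = 90° − θ_B.
Hence θ_B' = 90° − 58.26° = 31.74°.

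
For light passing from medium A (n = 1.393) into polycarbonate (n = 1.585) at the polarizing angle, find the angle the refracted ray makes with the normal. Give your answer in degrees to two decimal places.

θ_t ≈ 41.31°

tan θ_B = n₂/n₁ = 1.585/1.393 = 1.1378, so θ_B = 48.69°.
Since θ_B + θ_t = 90° at Brewster incidence, θ_t = 90° − 48.69° = 41.31°.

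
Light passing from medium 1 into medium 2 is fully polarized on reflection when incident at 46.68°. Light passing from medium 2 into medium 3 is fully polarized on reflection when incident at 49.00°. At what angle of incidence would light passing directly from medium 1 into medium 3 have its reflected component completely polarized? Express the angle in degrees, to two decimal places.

θ_B ≈ 50.66°

Each Brewster angle gives a ratio: n₂/n₁ = tan 46.68° = 1.0604, n₃/n₂ = tan 49.00° = 1.1504.
Multiplying, n₃/n₁ = 1.0604 × 1.1504 = 1.2199, and θ_B(1→3) = arctan 1.2199 = 50.66°.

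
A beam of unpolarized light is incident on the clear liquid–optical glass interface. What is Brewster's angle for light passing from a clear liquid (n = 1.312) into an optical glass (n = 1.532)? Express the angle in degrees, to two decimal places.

θ_B ≈ 49.42°

Here n₂/n₁ = 1.532/1.312 = 1.1677, and Brewster's law gives tan θ_B = n₂/n₁.
So θ_B = arctan 1.1677 = 49.42°.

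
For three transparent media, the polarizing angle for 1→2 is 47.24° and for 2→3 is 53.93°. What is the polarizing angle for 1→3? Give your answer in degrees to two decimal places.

θ_B ≈ 56.04°

tan θ_B(1→2) = n₂/n₁ = tan 47.24° = 1.0814.
tan θ_B(2→3) = n₃/n₂ = tan 53.93° = 1.3729.
Multiplying, n₃/n₁ = 1.0814 × 1.3729 = 1.4846, and θ_B(1→3) = arctan 1.4846 = 56.04°.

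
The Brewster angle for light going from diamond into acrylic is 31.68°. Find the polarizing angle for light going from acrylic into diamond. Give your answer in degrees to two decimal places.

tan θ_B' = n₁/n₂ = 1/tan θ_B, so θ_B' = 90° − θ_B.
θ_B' = 90° − 31.68° = 58.32°.

θ_B' ≈ 58.32°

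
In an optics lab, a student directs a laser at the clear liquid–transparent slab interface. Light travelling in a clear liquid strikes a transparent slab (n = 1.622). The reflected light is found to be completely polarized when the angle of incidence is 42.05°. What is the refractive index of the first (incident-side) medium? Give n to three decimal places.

Full polarization of the reflected beam means tan θ_B = n₂/n₁, where n₁ is the incident medium (a clear liquid).
n₁ = n₂ / tan θ_B = 1.622 / tan 42.05° = 1.798.

n ≈ 1.798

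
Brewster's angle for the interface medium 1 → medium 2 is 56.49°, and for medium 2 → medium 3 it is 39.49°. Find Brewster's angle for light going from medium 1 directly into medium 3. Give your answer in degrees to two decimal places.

θ_B ≈ 51.22°

tan θ_B(1→2) = n₂/n₁ = tan 56.49° = 1.5103.
tan θ_B(2→3) = n₃/n₂ = tan 39.49° = 0.8240.
Multiplying, n₃/n₁ = 1.5103 × 0.8240 = 1.2445, and θ_B(1→3) = arctan 1.2445 = 51.22°.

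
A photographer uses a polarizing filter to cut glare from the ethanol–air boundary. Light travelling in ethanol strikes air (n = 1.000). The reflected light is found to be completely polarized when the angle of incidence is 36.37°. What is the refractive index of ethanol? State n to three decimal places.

Full polarization of the reflected beam means tan θ_B = n₂/n₁, where n₁ is the incident medium (ethanol).
n₁ = n₂ / tan θ_B = 1.000 / tan 36.37° = 1.358.

n ≈ 1.358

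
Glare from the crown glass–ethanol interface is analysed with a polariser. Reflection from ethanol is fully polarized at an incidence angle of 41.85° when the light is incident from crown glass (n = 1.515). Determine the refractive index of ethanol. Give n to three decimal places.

Brewster's law: tan θ_B = n₂/n₁ (light incident in crown glass, refracted into ethanol).
n₂ = n₁ tan θ_B = 1.515 × tan 41.85° = 1.357.

n ≈ 1.357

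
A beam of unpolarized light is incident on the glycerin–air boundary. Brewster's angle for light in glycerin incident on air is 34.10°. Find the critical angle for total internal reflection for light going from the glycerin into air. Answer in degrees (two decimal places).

θ_c ≈ 42.61°

tan θ_B = n₂/n₁ = tan 34.10° = 0.6771.
Total internal reflection: sin θ_c = n₂/n₁ = 0.6771.
θ_c = arcsin(0.6771) = 42.61°.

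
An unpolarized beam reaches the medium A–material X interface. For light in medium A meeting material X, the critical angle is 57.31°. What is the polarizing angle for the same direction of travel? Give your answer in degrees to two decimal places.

sin θ_c = n₂/n₁, so n₂/n₁ = sin 57.31° = 0.8416.
Brewster: tan θ_B = n₂/n₁ = 0.8416.
θ_B = arctan(0.8416) = 40.08°.

θ_B ≈ 40.08°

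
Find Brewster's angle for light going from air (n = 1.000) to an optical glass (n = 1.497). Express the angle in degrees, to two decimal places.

θ_B ≈ 56.26°

At Brewster's angle the reflected and refracted rays are perpendicular, which with Snell's law gives tan θ_B = n₂/n₁.
Brewster's condition: tan θ_B = n₂/n₁ = 1.497/1.000 = 1.4970. Taking the arctangent, θ_B = 56.26°.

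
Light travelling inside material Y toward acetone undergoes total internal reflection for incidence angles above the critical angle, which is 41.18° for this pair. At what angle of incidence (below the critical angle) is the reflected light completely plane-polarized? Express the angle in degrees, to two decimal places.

At the critical angle sin θ_c = n₂/n₁, giving n₂/n₁ = sin 41.18° = 0.6584.
Then tan θ_B = n₂/n₁ = 0.6584, so θ_B = arctan 0.6584 = 33.36°.

θ_B ≈ 33.36°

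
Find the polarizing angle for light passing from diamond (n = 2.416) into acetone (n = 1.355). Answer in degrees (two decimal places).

The reflected p-component vanishes when tan θ_B = n₂/n₁.
Here n₂/n₁ = 1.355/2.416 = 0.5608, and Brewster's law gives tan θ_B = n₂/n₁.
θ_B = arctan(0.5608) = 29.29°.

θ_B ≈ 29.29°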